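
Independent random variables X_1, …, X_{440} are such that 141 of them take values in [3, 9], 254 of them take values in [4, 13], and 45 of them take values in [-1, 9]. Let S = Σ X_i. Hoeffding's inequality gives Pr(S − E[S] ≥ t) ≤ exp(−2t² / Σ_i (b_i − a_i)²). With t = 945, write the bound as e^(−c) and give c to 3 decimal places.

Σ(b_i − a_i)² = 141·6² + 254·9² + 45·10² = 30150.
c = 2t² / 30150 = 2·945² / 30150 = 59.2388.

59.239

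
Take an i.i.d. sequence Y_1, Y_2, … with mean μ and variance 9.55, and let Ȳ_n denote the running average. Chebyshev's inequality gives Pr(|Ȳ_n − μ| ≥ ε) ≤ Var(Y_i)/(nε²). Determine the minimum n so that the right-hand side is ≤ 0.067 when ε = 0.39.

938

Require 9.55/(n·0.39²) ≤ 0.067, i.e. n ≥ 9.55/(0.067·0.39²) = 937.129.
The smallest integer n is 938.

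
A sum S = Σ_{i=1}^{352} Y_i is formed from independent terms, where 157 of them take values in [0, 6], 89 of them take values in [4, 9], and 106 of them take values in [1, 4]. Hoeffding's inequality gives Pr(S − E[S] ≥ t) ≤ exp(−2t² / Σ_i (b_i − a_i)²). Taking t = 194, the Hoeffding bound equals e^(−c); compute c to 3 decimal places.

Σ(b_i − a_i)² = 157·6² + 89·5² + 106·3² = 8831.
c = 2t² / 8831 = 2·194² / 8831 = 8.5236.

8.524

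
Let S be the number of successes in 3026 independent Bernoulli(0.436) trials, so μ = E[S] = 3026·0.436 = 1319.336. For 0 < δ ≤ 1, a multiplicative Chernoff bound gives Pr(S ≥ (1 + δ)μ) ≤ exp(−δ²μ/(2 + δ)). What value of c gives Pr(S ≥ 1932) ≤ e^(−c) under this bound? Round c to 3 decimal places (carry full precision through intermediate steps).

Write 1932 = (1 + δ)μ, so δ = 1932/1319.336 − 1 = 0.464373…
Then the exponent is δ²μ/(2 + δ) = (1932 − μ)² / (μ·(2 + δ)) = 115.447058.

115.447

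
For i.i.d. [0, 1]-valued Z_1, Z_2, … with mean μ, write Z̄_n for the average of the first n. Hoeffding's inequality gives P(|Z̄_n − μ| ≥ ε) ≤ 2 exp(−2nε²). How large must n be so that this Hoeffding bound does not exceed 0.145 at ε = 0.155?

55

Require 2·exp(−2nε²) ≤ 0.145, i.e. 2nε² ≥ ln(2/0.145) = 2.624169.
So n ≥ 2.624169 / (2·0.155²) = 54.613.
The smallest integer n is 55.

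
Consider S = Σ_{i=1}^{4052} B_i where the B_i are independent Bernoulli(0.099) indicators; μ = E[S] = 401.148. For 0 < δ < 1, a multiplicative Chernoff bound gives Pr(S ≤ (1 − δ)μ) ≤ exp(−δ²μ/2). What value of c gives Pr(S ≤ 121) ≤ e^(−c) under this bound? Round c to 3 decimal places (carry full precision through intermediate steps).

97.823

Write 121 = (1 − δ)μ, so δ = 1 − 121/401.148 = 0.6983657…
Then the exponent is δ²μ/2 = (μ − 121)²/(2μ) = 97.822876.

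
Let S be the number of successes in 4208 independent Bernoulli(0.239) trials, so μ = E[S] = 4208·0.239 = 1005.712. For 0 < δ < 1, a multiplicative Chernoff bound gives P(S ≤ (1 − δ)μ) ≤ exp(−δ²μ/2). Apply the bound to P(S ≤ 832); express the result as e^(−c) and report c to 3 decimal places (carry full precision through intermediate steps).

Write 832 = (1 − δ)μ, so δ = 1 − 832/1005.712 = 0.1727254…
Then the exponent is δ²μ/2 = (μ − 832)²/(2μ) = 15.002237.

15.002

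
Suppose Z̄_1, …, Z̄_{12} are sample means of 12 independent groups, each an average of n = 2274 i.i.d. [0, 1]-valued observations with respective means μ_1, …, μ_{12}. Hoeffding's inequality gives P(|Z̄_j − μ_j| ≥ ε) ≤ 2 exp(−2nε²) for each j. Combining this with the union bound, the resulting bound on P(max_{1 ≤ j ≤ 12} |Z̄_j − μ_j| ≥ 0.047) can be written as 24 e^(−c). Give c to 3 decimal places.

Union bound over the 12 events: P(max_{1 ≤ j ≤ 12} |Z̄_j − μ_j| ≥ 0.047) ≤ 12·2·exp(−2nε²) = 24 exp(−2·2274·0.047²).
So c = 2·2274·0.047² = 10.0465.

10.047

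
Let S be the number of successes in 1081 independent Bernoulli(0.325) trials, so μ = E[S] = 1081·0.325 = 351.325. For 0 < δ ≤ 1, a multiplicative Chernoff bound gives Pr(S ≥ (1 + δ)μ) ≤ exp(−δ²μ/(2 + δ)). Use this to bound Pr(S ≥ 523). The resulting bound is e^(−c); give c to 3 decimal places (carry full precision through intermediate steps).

Write 523 = (1 + δ)μ, so δ = 523/351.325 − 1 = 0.4886501…
Then the exponent is δ²μ/(2 + δ) = (523 − μ)² / (μ·(2 + δ)) = 33.708639.

33.709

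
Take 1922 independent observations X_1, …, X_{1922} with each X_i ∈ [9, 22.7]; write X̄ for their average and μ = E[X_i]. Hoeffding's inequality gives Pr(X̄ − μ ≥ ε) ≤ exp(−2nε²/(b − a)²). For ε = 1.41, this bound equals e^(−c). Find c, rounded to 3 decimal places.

c = 2nε²/(b − a)² = 2·1922·1.41² / 13.7² = 40.7174.

40.717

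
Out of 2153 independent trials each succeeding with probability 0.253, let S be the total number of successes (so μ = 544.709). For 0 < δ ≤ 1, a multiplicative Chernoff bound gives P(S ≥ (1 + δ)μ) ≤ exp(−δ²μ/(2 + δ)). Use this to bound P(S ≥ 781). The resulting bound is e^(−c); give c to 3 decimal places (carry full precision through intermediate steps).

Write 781 = (1 + δ)μ, so δ = 781/544.709 − 1 = 0.4337931…
Then the exponent is δ²μ/(2 + δ) = (781 − μ)² / (μ·(2 + δ)) = 42.115907.

42.116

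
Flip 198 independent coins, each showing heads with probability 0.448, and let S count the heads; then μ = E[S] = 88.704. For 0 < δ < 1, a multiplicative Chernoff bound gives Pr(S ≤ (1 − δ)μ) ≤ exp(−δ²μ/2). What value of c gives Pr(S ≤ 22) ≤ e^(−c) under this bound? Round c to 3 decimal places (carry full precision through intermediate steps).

Write 22 = (1 − δ)μ, so δ = 1 − 22/88.704 = 0.7519841…
Then the exponent is δ²μ/2 = (μ − 22)²/(2μ) = 25.080175.

25.080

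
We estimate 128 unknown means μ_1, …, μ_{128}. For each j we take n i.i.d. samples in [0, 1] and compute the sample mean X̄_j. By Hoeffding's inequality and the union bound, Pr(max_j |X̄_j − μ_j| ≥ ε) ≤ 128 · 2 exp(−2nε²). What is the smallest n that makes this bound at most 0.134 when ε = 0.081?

Need 2·128·exp(−2nε²) ≤ 0.134, i.e. exp(−2nε²) ≤ 0.134/256.
So 2nε² ≥ ln(256/0.134) = 7.555093.
Hence n ≥ 7.555093/(2·0.081²) = 575.758.
The smallest integer n is 576.

576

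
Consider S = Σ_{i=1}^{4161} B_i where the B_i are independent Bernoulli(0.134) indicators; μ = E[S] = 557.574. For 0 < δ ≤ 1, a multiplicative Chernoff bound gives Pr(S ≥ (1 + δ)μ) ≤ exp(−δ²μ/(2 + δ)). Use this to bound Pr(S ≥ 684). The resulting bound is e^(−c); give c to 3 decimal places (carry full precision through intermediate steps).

Write 684 = (1 + δ)μ, so δ = 684/557.574 − 1 = 0.226743…
Then the exponent is δ²μ/(2 + δ) = (684 − μ)² / (μ·(2 + δ)) = 12.873605.

12.874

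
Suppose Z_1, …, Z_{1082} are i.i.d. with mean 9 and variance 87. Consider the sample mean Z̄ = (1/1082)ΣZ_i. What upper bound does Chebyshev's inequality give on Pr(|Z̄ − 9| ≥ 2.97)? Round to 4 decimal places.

0.0091

Var(Z̄) = Var(Z_i)/n = 87/1082 = 0.080407.
Chebyshev: Pr(|Z̄ − 9| ≥ 2.97) ≤ Var(Z̄)/(2.97)² = 87/(1082·2.97²) = 0.0091.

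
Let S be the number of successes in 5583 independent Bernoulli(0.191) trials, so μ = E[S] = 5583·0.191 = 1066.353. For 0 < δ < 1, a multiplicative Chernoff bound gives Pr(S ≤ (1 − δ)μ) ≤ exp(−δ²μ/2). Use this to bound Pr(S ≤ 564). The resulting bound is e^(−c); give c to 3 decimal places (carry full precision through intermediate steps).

118.328

Write 564 = (1 − δ)μ, so δ = 1 − 564/1066.353 = 0.4710945…
Then the exponent is δ²μ/2 = (μ − 564)²/(2μ) = 118.327860.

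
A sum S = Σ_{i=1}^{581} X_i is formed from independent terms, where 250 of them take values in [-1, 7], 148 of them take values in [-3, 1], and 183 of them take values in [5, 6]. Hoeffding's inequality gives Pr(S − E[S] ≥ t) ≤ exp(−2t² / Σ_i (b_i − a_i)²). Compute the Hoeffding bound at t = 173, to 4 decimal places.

0.0397

Σ(b_i − a_i)² = 250·8² + 148·4² + 183·1² = 18551.
Exponent = 2·173² / 18551 = 3.22667.
Bound = exp(−3.22667) = 0.03969.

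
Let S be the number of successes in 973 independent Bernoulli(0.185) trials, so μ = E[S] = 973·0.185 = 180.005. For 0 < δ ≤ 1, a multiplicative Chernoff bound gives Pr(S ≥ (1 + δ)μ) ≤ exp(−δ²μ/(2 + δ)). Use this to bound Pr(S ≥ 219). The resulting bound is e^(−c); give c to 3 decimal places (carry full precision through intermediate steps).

3.811

Write 219 = (1 + δ)μ, so δ = 219/180.005 − 1 = 0.2166329…
Then the exponent is δ²μ/(2 + δ) = (219 − μ)² / (μ·(2 + δ)) = 3.811005.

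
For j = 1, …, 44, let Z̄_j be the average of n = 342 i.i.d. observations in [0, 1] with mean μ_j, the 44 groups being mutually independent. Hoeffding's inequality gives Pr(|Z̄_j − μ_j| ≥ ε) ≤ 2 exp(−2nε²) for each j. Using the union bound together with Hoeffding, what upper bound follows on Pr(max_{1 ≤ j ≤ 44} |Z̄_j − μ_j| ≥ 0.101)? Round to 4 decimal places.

0.0821

Per-experiment Hoeffding bound: 2·exp(−2·342·0.101²) = 2·exp(−6.97748) = 0.0018653.
Union bound over 44 events: 44·0.0018653 = 0.08207.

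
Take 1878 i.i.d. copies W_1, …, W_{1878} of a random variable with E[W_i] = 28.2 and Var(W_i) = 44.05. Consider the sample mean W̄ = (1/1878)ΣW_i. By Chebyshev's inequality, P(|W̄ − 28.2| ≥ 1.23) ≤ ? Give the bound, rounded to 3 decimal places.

Var(W̄) = Var(W_i)/n = 44.05/1878 = 0.023456.
Chebyshev: P(|W̄ − 28.2| ≥ 1.23) ≤ Var(W̄)/(1.23)² = 44.05/(1878·1.23²) = 0.0155.

0.016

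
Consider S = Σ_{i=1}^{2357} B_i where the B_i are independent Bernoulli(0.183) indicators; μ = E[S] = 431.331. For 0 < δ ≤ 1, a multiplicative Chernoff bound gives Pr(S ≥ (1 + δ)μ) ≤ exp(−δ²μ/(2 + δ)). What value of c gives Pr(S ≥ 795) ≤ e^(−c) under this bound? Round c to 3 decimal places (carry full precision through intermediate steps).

107.846

Write 795 = (1 + δ)μ, so δ = 795/431.331 − 1 = 0.8431321…
Then the exponent is δ²μ/(2 + δ) = (795 − μ)² / (μ·(2 + δ)) = 107.846203.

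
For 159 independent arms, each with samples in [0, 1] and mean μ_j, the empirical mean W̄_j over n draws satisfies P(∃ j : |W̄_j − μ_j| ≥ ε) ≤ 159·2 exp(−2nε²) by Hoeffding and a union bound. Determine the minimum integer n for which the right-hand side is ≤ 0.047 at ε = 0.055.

Need 2·159·exp(−2nε²) ≤ 0.047, i.e. exp(−2nε²) ≤ 0.047/318.
So 2nε² ≥ ln(318/0.047) = 8.819659.
Hence n ≥ 8.819659/(2·0.055²) = 1457.795.
The smallest integer n is 1458.

1458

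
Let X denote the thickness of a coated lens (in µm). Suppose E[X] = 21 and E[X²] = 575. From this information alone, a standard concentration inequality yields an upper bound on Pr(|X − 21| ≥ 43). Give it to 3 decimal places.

0.072

The first two moments determine the variance, so Chebyshev's inequality is the sharpest standard bound available.
Var(X) = E[X²] − (E[X])² = 575 − 441 = 134.
Chebyshev's inequality: Pr(|X − μ| ≥ t) ≤ Var(X)/t² = 134/1849 = 0.0725.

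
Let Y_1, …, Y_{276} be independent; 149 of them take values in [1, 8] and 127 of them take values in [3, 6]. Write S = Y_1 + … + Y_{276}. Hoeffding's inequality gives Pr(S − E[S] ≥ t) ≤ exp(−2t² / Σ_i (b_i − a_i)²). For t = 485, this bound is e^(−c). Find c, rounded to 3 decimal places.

Σ(b_i − a_i)² = 149·7² + 127·3² = 8444.
c = 2t² / 8444 = 2·485² / 8444 = 55.7141.

55.714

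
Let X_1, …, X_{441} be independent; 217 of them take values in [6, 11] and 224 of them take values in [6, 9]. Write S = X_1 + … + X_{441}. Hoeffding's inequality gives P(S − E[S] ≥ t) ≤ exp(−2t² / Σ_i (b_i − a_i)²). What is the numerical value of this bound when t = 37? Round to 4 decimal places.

Σ(b_i − a_i)² = 217·5² + 224·3² = 7441.
Exponent = 2·37² / 7441 = 0.36796.
Bound = exp(−0.36796) = 0.69214.

0.6921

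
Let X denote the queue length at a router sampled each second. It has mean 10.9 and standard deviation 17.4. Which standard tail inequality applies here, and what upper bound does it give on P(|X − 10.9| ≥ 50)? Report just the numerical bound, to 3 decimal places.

Mean and variance are known, so Chebyshev's inequality applies.
Chebyshev: P(|X − μ| ≥ t) ≤ Var(X)/t².
Var(X) = σ² = 17.4² = 302.76.
Bound = 302.76 / 2500 = 0.1211.

0.121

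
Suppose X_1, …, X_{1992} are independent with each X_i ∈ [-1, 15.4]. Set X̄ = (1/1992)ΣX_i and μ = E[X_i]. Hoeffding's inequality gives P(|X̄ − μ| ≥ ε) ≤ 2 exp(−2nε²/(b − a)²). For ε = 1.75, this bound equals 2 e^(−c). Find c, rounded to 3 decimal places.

c = 2nε²/(b − a)² = 2·1992·1.75² / 16.4² = 45.3636.

45.364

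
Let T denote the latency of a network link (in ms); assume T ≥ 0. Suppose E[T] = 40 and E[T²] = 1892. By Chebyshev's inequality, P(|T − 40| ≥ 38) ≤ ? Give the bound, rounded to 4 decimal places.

Var(T) = E[T²] − (E[T])² = 1892 − 1600 = 292.
Chebyshev's inequality: P(|T − μ| ≥ t) ≤ Var(T)/t² = 292/1444 = 0.2022.

0.2022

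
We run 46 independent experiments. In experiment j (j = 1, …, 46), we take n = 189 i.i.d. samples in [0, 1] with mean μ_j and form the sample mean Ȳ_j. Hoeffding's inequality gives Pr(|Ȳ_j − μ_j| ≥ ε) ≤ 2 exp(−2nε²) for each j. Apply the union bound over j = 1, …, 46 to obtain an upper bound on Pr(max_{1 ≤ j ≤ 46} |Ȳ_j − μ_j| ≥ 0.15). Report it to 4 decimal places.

0.0186

Per-experiment Hoeffding bound: 2·exp(−2·189·0.15²) = 2·exp(−8.50500) = 0.00040491.
Union bound over 46 events: 46·0.00040491 = 0.01863.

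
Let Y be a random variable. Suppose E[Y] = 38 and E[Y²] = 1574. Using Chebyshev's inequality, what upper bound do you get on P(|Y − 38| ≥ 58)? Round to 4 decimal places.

Var(Y) = E[Y²] − (E[Y])² = 1574 − 1444 = 130.
Chebyshev's inequality: P(|Y − μ| ≥ t) ≤ Var(Y)/t² = 130/3364 = 0.0386.

0.0386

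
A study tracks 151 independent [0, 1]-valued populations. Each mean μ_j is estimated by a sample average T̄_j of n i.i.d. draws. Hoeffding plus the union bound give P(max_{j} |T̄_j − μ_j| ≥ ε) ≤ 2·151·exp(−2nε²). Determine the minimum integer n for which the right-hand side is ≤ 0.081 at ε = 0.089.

520

Need 2·151·exp(−2nε²) ≤ 0.081, i.e. exp(−2nε²) ≤ 0.081/302.
So 2nε² ≥ ln(302/0.081) = 8.223733.
Hence n ≥ 8.223733/(2·0.089²) = 519.110.
The smallest integer n is 520.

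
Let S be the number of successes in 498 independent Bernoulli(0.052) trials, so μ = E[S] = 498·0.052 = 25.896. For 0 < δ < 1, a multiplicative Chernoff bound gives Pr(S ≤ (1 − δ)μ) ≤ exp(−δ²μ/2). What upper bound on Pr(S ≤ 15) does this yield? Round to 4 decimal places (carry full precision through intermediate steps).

0.1010

Write 15 = (1 − δ)μ, so δ = 1 − 15/25.896 = 0.42076…
Then the exponent is δ²μ/2 = (μ − 15)²/(2μ) = 2.292300.
Bound = exp(−2.292300) = 0.10103.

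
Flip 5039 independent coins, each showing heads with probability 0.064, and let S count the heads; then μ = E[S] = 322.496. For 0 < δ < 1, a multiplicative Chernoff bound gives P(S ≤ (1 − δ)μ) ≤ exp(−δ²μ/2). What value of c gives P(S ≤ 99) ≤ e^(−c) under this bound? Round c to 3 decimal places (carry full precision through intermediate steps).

77.444

Write 99 = (1 − δ)μ, so δ = 1 − 99/322.496 = 0.6930194…
Then the exponent is δ²μ/2 = (μ − 99)²/(2μ) = 77.443537.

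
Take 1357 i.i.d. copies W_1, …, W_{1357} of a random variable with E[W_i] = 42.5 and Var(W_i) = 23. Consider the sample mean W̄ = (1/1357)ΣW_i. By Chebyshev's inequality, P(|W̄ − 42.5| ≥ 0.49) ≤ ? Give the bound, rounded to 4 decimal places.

0.0706

Var(W̄) = Var(W_i)/n = 23/1357 = 0.016949.
Chebyshev: P(|W̄ − 42.5| ≥ 0.49) ≤ Var(W̄)/(0.49)² = 23/(1357·0.49²) = 0.0706.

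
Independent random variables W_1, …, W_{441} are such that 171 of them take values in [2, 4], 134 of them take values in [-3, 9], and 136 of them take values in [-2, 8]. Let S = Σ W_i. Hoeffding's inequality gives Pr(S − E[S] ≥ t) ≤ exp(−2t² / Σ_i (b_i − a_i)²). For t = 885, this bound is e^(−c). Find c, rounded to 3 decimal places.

Σ(b_i − a_i)² = 171·2² + 134·12² + 136·10² = 33580.
c = 2t² / 33580 = 2·885² / 33580 = 46.6483.

46.648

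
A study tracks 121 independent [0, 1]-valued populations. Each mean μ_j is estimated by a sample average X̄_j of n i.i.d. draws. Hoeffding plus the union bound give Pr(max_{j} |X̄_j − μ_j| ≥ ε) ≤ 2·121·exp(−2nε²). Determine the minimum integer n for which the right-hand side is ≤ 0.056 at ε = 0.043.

2264

Need 2·121·exp(−2nε²) ≤ 0.056, i.e. exp(−2nε²) ≤ 0.056/242.
So 2nε² ≥ ln(242/0.056) = 8.371341.
Hence n ≥ 8.371341/(2·0.043²) = 2263.748.
The smallest integer n is 2264.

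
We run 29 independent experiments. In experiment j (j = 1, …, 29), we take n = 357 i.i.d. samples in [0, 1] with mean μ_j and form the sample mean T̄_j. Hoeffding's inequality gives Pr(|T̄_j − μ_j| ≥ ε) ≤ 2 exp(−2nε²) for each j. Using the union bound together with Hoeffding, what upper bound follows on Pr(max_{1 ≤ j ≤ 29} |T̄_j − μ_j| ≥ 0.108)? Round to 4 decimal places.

Per-experiment Hoeffding bound: 2·exp(−2·357·0.108²) = 2·exp(−8.32810) = 0.00048326.
Union bound over 29 events: 29·0.00048326 = 0.01401.

0.0140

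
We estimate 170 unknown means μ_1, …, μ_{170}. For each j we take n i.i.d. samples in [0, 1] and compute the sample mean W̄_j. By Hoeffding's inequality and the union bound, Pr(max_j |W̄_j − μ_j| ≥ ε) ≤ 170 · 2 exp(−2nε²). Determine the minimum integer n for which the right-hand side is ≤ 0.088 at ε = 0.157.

Need 2·170·exp(−2nε²) ≤ 0.088, i.e. exp(−2nε²) ≤ 0.088/340.
So 2nε² ≥ ln(340/0.088) = 8.259364.
Hence n ≥ 8.259364/(2·0.157²) = 167.540.
The smallest integer n is 168.

168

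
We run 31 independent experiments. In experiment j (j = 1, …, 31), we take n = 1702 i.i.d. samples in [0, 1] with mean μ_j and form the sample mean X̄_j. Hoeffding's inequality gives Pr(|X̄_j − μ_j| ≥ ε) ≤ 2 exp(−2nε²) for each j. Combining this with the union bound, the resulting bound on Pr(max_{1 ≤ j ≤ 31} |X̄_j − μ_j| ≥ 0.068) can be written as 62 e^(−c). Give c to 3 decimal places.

Union bound over the 31 events: Pr(max_{1 ≤ j ≤ 31} |X̄_j − μ_j| ≥ 0.068) ≤ 31·2·exp(−2nε²) = 62 exp(−2·1702·0.068²).
So c = 2·1702·0.068² = 15.7401.

15.740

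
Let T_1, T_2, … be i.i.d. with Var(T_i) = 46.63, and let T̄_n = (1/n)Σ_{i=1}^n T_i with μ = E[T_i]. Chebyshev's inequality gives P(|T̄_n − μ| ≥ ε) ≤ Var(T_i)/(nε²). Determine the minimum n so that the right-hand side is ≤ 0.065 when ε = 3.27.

68

Require 46.63/(n·3.27²) ≤ 0.065, i.e. n ≥ 46.63/(0.065·3.27²) = 67.090.
The smallest integer n is 68.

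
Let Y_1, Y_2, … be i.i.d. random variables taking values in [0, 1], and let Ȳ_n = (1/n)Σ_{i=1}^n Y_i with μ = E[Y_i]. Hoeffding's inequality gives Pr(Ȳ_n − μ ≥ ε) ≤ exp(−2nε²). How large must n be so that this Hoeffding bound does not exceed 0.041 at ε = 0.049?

Require exp(−2nε²) ≤ 0.041, i.e. 2nε² ≥ ln(1/0.041) = 3.194183.
So n ≥ 3.194183 / (2·0.049²) = 665.178.
The smallest integer n is 666.

666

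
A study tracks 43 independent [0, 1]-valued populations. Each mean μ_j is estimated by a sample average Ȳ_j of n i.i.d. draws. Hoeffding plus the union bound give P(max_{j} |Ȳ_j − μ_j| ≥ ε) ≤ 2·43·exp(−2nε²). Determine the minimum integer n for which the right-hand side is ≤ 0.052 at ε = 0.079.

594

Need 2·43·exp(−2nε²) ≤ 0.052, i.e. exp(−2nε²) ≤ 0.052/86.
So 2nε² ≥ ln(86/0.052) = 7.410859.
Hence n ≥ 7.410859/(2·0.079²) = 593.724.
The smallest integer n is 594.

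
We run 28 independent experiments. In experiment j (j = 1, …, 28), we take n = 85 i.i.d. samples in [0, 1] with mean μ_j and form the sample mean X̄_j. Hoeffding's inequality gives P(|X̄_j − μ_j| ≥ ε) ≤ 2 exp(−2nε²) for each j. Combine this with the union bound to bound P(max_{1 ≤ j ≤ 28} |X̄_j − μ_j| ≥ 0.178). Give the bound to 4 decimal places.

Per-experiment Hoeffding bound: 2·exp(−2·85·0.178²) = 2·exp(−5.38628) = 0.009158.
Union bound over 28 events: 28·0.009158 = 0.25642.

0.2564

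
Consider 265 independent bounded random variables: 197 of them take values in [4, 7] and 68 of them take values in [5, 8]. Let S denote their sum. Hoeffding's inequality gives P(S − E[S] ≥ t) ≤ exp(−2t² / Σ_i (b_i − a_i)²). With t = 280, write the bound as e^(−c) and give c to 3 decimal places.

Σ(b_i − a_i)² = 197·3² + 68·3² = 2385.
c = 2t² / 2385 = 2·280² / 2385 = 65.7442.

65.744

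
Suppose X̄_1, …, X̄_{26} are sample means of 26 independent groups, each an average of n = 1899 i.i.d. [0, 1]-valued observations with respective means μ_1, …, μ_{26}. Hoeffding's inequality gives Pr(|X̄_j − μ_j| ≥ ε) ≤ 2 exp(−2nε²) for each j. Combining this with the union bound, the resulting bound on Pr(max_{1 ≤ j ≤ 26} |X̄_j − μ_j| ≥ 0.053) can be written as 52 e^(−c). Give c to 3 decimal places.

Union bound over the 26 events: Pr(max_{1 ≤ j ≤ 26} |X̄_j − μ_j| ≥ 0.053) ≤ 26·2·exp(−2nε²) = 52 exp(−2·1899·0.053²).
So c = 2·1899·0.053² = 10.6686.

10.669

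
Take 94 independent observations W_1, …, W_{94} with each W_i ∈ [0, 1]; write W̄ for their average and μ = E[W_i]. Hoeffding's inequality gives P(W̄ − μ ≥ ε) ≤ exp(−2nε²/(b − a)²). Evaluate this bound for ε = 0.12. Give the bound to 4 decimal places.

Exponent: 2nε²/(b − a)² = 2·94·0.12² / 1² = 2.70720.
Bound = exp(−2.70720) = 0.06672.

0.0667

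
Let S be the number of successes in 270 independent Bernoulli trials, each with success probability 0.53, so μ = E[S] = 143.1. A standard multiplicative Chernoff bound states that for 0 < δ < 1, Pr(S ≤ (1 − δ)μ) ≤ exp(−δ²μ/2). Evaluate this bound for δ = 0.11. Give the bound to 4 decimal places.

Exponent = δ²μ/2 = 0.11²·143.1/2 = 0.8658.
Bound = exp(−0.8658) = 0.42073.

0.4207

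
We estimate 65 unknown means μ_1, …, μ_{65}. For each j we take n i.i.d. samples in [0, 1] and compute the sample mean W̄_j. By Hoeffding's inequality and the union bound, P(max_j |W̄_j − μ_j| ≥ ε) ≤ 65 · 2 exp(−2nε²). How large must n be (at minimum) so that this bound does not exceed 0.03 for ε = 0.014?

21363

Need 2·65·exp(−2nε²) ≤ 0.03, i.e. exp(−2nε²) ≤ 0.03/130.
So 2nε² ≥ ln(130/0.03) = 8.374092.
Hence n ≥ 8.374092/(2·0.014²) = 21362.480.
The smallest integer n is 21363.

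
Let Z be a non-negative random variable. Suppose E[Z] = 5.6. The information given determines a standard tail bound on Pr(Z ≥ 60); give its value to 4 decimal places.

Only the mean of a non-negative variable is known, so Markov's inequality is the applicable tail bound.
Markov's inequality: for a non-negative random variable, Pr(Z ≥ a) ≤ E[Z]/a.
Here E[Z] = 5.6 and a = 60, so the bound is 5.6/60 = 0.0933.

0.0933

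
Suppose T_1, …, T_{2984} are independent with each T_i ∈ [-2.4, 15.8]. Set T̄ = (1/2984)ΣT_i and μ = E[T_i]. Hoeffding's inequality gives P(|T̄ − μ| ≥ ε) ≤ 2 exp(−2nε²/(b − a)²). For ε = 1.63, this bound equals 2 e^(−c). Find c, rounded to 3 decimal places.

c = 2nε²/(b − a)² = 2·2984·1.63² / 18.2² = 47.8698.

47.870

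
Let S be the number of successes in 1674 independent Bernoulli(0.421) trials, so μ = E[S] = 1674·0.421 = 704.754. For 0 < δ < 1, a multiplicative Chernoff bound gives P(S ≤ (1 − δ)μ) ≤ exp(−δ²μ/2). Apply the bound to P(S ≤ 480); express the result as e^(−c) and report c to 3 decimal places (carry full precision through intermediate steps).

Write 480 = (1 − δ)μ, so δ = 1 − 480/704.754 = 0.3189113…
Then the exponent is δ²μ/2 = (μ − 480)²/(2μ) = 35.838293.

35.838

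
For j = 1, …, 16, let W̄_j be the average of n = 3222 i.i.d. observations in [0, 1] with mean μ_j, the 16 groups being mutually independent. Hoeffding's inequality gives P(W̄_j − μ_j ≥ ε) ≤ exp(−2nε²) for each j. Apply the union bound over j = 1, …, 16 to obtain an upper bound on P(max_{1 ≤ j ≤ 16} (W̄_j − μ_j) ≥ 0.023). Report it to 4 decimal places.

Per-experiment Hoeffding bound: exp(−2·3222·0.023²) = exp(−3.40888) = 0.033078.
Union bound over 16 events: 16·0.033078 = 0.52925.

0.5293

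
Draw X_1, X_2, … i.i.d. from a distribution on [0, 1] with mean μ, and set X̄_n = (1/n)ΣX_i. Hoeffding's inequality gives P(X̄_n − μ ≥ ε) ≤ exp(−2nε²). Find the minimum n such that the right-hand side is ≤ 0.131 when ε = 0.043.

Require exp(−2nε²) ≤ 0.131, i.e. 2nε² ≥ ln(1/0.131) = 2.032558.
So n ≥ 2.032558 / (2·0.043²) = 549.637.
The smallest integer n is 550.

550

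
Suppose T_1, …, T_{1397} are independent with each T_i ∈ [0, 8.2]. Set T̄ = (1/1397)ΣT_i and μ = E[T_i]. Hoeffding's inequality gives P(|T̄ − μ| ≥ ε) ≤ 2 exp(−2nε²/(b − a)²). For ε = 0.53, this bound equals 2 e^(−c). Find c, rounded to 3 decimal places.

11.672

c = 2nε²/(b − a)² = 2·1397·0.53² / 8.2² = 11.6721.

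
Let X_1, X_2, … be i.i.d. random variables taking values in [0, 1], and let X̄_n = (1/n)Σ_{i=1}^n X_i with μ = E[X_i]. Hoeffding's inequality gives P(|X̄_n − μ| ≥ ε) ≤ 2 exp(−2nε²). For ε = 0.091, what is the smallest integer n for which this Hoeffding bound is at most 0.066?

Require 2·exp(−2nε²) ≤ 0.066, i.e. 2nε² ≥ ln(2/0.066) = 3.411248.
So n ≥ 3.411248 / (2·0.091²) = 205.968.
The smallest integer n is 206.

206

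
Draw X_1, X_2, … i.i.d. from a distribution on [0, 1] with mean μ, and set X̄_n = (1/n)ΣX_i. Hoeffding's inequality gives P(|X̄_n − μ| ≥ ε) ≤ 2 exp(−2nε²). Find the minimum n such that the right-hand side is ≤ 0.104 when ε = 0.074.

Require 2·exp(−2nε²) ≤ 0.104, i.e. 2nε² ≥ ln(2/0.104) = 2.956512.
So n ≥ 2.956512 / (2·0.074²) = 269.952.
The smallest integer n is 270.

270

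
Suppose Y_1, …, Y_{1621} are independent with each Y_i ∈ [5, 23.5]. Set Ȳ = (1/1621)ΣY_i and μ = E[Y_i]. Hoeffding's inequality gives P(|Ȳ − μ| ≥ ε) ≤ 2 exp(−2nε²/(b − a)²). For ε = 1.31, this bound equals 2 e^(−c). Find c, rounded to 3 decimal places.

16.256

c = 2nε²/(b − a)² = 2·1621·1.31² / 18.5² = 16.2559.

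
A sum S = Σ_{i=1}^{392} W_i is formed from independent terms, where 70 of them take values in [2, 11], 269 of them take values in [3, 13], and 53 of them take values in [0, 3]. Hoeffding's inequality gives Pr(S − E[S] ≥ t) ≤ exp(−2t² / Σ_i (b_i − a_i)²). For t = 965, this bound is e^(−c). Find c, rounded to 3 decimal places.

Σ(b_i − a_i)² = 70·9² + 269·10² + 53·3² = 33047.
c = 2t² / 33047 = 2·965² / 33047 = 56.3576.

56.358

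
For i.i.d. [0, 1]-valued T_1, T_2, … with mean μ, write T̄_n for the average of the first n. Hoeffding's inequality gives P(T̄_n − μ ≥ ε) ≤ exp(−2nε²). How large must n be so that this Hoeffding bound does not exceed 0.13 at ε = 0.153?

44

Require exp(−2nε²) ≤ 0.13, i.e. 2nε² ≥ ln(1/0.13) = 2.040221.
So n ≥ 2.040221 / (2·0.153²) = 43.578.
The smallest integer n is 44.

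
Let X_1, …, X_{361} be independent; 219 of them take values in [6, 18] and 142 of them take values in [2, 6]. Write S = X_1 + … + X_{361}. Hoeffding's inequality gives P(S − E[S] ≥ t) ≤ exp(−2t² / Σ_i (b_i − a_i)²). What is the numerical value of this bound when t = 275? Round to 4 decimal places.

Σ(b_i − a_i)² = 219·12² + 142·4² = 33808.
Exponent = 2·275² / 33808 = 4.47379.
Bound = exp(−4.47379) = 0.01140.

0.0114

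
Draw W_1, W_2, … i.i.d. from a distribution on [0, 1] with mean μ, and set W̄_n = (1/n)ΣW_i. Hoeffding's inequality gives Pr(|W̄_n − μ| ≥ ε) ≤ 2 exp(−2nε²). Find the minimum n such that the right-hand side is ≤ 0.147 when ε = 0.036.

Require 2·exp(−2nε²) ≤ 0.147, i.e. 2nε² ≥ ln(2/0.147) = 2.610470.
So n ≥ 2.610470 / (2·0.036²) = 1007.126.
The smallest integer n is 1008.

1008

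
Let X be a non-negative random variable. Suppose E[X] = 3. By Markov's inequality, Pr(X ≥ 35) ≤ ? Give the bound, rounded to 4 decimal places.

Markov's inequality: for a non-negative random variable, Pr(X ≥ a) ≤ E[X]/a.
Here E[X] = 3 and a = 35, so the bound is 3/35 = 0.0857.

0.0857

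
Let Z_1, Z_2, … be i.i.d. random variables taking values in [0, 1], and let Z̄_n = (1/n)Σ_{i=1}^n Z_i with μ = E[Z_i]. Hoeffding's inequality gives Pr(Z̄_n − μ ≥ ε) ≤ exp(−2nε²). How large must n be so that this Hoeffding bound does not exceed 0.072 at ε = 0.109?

111

Require exp(−2nε²) ≤ 0.072, i.e. 2nε² ≥ ln(1/0.072) = 2.631089.
So n ≥ 2.631089 / (2·0.109²) = 110.727.
The smallest integer n is 111.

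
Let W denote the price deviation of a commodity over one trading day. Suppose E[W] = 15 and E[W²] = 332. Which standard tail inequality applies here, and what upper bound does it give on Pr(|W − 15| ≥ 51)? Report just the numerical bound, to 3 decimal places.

0.041

The first two moments determine the variance, so Chebyshev's inequality is the sharpest standard bound available.
Var(W) = E[W²] − (E[W])² = 332 − 225 = 107.
Chebyshev's inequality: Pr(|W − μ| ≥ t) ≤ Var(W)/t² = 107/2601 = 0.0411.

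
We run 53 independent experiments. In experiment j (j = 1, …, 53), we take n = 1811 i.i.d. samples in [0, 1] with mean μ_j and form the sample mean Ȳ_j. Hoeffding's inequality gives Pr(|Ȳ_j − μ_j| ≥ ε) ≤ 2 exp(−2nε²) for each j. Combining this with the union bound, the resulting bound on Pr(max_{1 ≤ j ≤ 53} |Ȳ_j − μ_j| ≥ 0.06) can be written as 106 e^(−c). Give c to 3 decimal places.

13.039

Union bound over the 53 events: Pr(max_{1 ≤ j ≤ 53} |Ȳ_j − μ_j| ≥ 0.06) ≤ 53·2·exp(−2nε²) = 106 exp(−2·1811·0.06²).
So c = 2·1811·0.06² = 13.0392.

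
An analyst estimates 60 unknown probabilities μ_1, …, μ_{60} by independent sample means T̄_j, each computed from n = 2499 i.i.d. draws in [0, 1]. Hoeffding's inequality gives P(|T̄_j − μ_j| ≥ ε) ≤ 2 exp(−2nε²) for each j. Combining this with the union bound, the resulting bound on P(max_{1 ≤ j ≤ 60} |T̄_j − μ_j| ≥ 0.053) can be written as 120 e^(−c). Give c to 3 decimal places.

Union bound over the 60 events: P(max_{1 ≤ j ≤ 60} |T̄_j − μ_j| ≥ 0.053) ≤ 60·2·exp(−2nε²) = 120 exp(−2·2499·0.053²).
So c = 2·2499·0.053² = 14.0394.

14.039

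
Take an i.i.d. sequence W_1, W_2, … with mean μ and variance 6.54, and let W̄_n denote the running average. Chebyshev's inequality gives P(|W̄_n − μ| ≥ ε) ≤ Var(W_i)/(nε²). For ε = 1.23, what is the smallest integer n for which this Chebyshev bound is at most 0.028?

155

Require 6.54/(n·1.23²) ≤ 0.028, i.e. n ≥ 6.54/(0.028·1.23²) = 154.387.
The smallest integer n is 155.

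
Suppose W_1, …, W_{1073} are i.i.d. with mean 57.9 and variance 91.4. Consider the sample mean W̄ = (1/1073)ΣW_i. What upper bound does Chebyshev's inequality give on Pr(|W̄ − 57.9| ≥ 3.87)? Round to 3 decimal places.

Var(W̄) = Var(W_i)/n = 91.4/1073 = 0.085182.
Chebyshev: Pr(|W̄ − 57.9| ≥ 3.87) ≤ Var(W̄)/(3.87)² = 91.4/(1073·3.87²) = 0.0057.

0.006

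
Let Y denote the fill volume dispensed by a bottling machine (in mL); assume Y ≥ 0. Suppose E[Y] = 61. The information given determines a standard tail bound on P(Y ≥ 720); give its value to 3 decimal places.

Only the mean of a non-negative variable is known, so Markov's inequality is the applicable tail bound.
Markov's inequality: for a non-negative random variable, P(Y ≥ a) ≤ E[Y]/a.
Here E[Y] = 61 and a = 720, so the bound is 61/720 = 0.0847.

0.085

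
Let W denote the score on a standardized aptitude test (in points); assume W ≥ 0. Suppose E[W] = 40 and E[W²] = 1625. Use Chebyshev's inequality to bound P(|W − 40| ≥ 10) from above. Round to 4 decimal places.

0.2500

Var(W) = E[W²] − (E[W])² = 1625 − 1600 = 25.
Chebyshev's inequality: P(|W − μ| ≥ t) ≤ Var(W)/t² = 25/100 = 0.2500.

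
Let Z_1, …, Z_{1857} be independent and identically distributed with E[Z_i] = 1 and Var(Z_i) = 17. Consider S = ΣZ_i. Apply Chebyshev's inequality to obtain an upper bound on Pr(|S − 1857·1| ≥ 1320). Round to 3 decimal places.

0.018

Var(S) = n·Var(Z_i) = 1857·17 = 31569.
Chebyshev: Pr(|S − 1857·1| ≥ 1320) ≤ Var(S)/1320² = 31569/1742400 = 0.0181.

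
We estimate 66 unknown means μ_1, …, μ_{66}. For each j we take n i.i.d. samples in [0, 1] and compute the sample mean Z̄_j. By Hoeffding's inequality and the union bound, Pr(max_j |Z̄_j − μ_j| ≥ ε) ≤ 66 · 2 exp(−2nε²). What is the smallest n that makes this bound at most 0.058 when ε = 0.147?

179

Need 2·66·exp(−2nε²) ≤ 0.058, i.e. exp(−2nε²) ≤ 0.058/132.
So 2nε² ≥ ln(132/0.058) = 7.730114.
Hence n ≥ 7.730114/(2·0.147²) = 178.863.
The smallest integer n is 179.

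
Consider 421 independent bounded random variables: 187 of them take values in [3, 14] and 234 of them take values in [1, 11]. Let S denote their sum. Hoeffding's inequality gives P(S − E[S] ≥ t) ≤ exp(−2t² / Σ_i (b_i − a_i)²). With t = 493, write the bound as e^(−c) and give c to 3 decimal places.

Σ(b_i − a_i)² = 187·11² + 234·10² = 46027.
c = 2t² / 46027 = 2·493² / 46027 = 10.5611.

10.561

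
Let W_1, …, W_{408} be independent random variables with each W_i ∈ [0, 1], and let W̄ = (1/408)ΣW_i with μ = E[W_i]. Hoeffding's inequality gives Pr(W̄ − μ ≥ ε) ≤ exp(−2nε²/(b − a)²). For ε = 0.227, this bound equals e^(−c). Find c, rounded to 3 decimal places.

42.048

c = 2nε²/(b − a)² = 2·408·0.227² / 1² = 42.0477.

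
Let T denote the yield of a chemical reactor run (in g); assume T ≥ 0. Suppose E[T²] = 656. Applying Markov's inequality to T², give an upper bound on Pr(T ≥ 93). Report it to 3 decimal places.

0.076

Since T ≥ 0, the event {T ≥ 93} is the same as {T² ≥ 8649}.
Markov's inequality applied to T² gives Pr(T² ≥ 8649) ≤ E[T²]/8649 = 656/8649 = 0.0758.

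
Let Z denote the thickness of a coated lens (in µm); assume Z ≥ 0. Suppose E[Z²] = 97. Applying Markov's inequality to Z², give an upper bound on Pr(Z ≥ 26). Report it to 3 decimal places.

0.143

Since Z ≥ 0, the event {Z ≥ 26} is the same as {Z² ≥ 676}.
Markov's inequality applied to Z² gives Pr(Z² ≥ 676) ≤ E[Z²]/676 = 97/676 = 0.1435.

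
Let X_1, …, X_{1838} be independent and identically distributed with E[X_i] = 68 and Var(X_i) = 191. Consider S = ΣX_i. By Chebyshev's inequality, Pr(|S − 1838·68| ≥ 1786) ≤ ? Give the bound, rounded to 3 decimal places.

Var(S) = n·Var(X_i) = 1838·191 = 351058.
Chebyshev: Pr(|S − 1838·68| ≥ 1786) ≤ Var(S)/1786² = 351058/3189796 = 0.1101.

0.110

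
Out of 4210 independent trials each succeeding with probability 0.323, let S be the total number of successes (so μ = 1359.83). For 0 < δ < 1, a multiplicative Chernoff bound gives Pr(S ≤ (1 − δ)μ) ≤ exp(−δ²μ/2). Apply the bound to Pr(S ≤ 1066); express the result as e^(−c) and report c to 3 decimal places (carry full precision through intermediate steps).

31.745

Write 1066 = (1 − δ)μ, so δ = 1 − 1066/1359.83 = 0.2160785…
Then the exponent is δ²μ/2 = (μ − 1066)²/(2μ) = 31.745170.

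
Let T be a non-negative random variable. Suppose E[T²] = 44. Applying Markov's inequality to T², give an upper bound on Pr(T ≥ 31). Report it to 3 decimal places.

0.046

Since T ≥ 0, the event {T ≥ 31} is the same as {T² ≥ 961}.
Markov's inequality applied to T² gives Pr(T² ≥ 961) ≤ E[T²]/961 = 44/961 = 0.0458.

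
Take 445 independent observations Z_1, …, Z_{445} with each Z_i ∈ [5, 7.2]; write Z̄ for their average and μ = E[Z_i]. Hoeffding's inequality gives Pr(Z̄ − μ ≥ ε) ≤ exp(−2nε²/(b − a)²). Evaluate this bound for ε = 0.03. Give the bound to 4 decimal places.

0.8475

Exponent: 2nε²/(b − a)² = 2·445·0.03² / 2.2² = 0.16550.
Bound = exp(−0.16550) = 0.84747.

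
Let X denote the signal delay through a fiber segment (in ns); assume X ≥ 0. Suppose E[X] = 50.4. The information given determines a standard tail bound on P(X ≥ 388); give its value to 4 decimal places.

0.1299

Only the mean of a non-negative variable is known, so Markov's inequality is the applicable tail bound.
Markov's inequality: for a non-negative random variable, P(X ≥ a) ≤ E[X]/a.
Here E[X] = 50.4 and a = 388, so the bound is 50.4/388 = 0.1299.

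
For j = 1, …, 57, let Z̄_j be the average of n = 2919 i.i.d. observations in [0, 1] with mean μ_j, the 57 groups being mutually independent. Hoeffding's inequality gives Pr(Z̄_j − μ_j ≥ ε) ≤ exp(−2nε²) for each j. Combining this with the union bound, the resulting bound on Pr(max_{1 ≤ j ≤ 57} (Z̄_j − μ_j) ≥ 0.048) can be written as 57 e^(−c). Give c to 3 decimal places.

13.451

Union bound over the 57 events: Pr(max_{1 ≤ j ≤ 57} (Z̄_j − μ_j) ≥ 0.048) ≤ 57·exp(−2nε²) = 57 exp(−2·2919·0.048²).
So c = 2·2919·0.048² = 13.4508.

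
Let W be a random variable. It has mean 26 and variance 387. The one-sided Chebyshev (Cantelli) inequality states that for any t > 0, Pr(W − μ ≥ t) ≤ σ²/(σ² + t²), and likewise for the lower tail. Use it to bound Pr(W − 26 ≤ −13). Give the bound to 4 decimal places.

0.6960

Here σ² = 387 and t = 13, so σ² + t² = 556.
Cantelli's bound: 387/556 = 0.6960.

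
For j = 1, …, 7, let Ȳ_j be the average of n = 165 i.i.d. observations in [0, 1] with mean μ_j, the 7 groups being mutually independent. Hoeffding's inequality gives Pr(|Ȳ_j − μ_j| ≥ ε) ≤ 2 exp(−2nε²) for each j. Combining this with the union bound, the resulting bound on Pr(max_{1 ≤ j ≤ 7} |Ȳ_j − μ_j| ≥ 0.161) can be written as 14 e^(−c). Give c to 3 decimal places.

Union bound over the 7 events: Pr(max_{1 ≤ j ≤ 7} |Ȳ_j − μ_j| ≥ 0.161) ≤ 7·2·exp(−2nε²) = 14 exp(−2·165·0.161²).
So c = 2·165·0.161² = 8.5539.

8.554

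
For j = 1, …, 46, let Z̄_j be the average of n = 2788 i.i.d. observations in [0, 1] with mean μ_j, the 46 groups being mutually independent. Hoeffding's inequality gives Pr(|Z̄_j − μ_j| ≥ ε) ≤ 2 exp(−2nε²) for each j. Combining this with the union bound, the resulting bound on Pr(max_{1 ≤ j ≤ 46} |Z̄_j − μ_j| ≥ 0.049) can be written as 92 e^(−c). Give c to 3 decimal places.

13.388

Union bound over the 46 events: Pr(max_{1 ≤ j ≤ 46} |Z̄_j − μ_j| ≥ 0.049) ≤ 46·2·exp(−2nε²) = 92 exp(−2·2788·0.049²).
So c = 2·2788·0.049² = 13.3880.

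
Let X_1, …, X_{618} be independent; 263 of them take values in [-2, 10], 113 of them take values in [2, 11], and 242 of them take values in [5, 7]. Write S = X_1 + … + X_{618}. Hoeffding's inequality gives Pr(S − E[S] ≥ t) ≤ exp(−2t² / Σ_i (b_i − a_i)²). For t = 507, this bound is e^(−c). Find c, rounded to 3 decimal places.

Σ(b_i − a_i)² = 263·12² + 113·9² + 242·2² = 47993.
c = 2t² / 47993 = 2·507² / 47993 = 10.7119.

10.712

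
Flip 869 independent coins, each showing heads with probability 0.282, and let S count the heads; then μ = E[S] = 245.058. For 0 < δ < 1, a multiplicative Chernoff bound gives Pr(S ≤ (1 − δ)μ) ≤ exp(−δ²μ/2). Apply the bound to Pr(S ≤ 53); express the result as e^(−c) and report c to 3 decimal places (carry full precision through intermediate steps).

Write 53 = (1 − δ)μ, so δ = 1 − 53/245.058 = 0.7837247…
Then the exponent is δ²μ/2 = (μ − 53)²/(2μ) = 75.260296.

75.260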